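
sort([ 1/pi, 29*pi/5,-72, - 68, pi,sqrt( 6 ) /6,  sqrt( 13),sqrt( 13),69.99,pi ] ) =[ - 72, - 68, 1/pi, sqrt( 6)/6 , pi,pi,sqrt( 13 ),sqrt ( 13),29*pi/5 , 69.99] 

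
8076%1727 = 1168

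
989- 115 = 874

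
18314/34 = 9157/17 = 538.65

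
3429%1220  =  989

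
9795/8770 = 1 +205/1754 = 1.12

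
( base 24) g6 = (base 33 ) BR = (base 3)112110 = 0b110000110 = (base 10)390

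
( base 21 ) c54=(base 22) B3B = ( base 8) 12431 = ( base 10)5401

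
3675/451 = 8+67/451=8.15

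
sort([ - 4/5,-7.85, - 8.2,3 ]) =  [ - 8.2 ,-7.85, -4/5,3]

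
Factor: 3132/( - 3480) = -9/10  =  - 2^(-1 )*3^2*5^( - 1 ) 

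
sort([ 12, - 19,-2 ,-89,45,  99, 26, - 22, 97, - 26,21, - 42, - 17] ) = [ - 89,-42, - 26, - 22, - 19 ,-17, - 2,12 , 21, 26  ,  45, 97,99]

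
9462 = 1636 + 7826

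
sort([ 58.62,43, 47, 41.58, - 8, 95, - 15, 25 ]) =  [-15,-8, 25,  41.58, 43,47, 58.62, 95 ]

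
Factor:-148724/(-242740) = 5^( - 1)*53^( - 1 )*229^(-1 )*37181^1  =  37181/60685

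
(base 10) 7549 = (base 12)4451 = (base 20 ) IH9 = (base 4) 1311331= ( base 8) 16575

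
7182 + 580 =7762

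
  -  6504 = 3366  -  9870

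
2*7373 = 14746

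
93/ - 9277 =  - 93/9277 = - 0.01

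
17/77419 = 17/77419 = 0.00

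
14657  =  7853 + 6804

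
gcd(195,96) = 3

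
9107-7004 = 2103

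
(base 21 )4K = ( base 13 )80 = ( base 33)35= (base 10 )104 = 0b1101000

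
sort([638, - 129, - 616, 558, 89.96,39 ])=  [ - 616, - 129,39 , 89.96,558, 638 ]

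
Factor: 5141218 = 2^1 * 2570609^1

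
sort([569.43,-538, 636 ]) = [ - 538, 569.43, 636 ]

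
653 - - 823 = 1476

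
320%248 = 72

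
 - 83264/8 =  - 10408=- 10408.00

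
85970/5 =17194 = 17194.00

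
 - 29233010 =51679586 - 80912596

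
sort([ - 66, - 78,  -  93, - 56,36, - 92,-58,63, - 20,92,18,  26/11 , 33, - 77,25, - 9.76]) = [ - 93,  -  92 , - 78, - 77, - 66,  -  58, - 56, - 20, - 9.76 , 26/11 , 18 , 25 , 33 , 36, 63, 92] 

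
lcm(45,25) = 225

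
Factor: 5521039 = 17^1* 19^1*17093^1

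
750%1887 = 750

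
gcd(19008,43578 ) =54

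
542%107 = 7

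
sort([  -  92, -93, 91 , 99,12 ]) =[ -93,- 92, 12,  91, 99] 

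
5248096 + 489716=5737812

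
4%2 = 0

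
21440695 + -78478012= - 57037317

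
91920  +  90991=182911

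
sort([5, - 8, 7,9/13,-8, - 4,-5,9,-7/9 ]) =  [-8,-8, -5,-4,  -  7/9,  9/13,5,7, 9 ]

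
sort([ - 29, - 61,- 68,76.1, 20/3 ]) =[ -68, - 61, - 29, 20/3, 76.1] 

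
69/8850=23/2950 = 0.01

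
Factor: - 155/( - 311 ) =5^1*31^1*311^( - 1 )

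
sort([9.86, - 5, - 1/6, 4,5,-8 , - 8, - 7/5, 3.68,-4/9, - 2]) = [ - 8,-8 , - 5,-2,-7/5, - 4/9, - 1/6,3.68, 4, 5, 9.86]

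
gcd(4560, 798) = 114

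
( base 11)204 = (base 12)186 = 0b11110110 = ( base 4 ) 3312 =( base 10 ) 246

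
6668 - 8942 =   -  2274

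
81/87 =27/29= 0.93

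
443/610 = 443/610 = 0.73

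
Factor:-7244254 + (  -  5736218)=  - 12980472 = -2^3*3^1*59^1*89^1*103^1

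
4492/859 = 4492/859= 5.23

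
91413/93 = 982  +  29/31 = 982.94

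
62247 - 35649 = 26598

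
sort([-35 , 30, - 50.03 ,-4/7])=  [-50.03, - 35,-4/7, 30 ] 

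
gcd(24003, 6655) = 1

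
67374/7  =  67374/7 = 9624.86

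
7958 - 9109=  -  1151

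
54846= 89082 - 34236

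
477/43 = 11 + 4/43  =  11.09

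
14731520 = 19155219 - 4423699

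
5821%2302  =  1217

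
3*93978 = 281934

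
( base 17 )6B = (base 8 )161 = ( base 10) 113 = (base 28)41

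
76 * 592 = 44992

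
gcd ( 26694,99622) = 2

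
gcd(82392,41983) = 1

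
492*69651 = 34268292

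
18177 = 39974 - 21797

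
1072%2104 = 1072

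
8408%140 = 8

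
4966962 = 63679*78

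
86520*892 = 77175840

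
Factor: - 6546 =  - 2^1*3^1*1091^1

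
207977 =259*803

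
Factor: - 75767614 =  - 2^1*13^1*2914139^1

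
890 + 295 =1185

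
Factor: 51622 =2^1*53^1*487^1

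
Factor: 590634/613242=7^( - 1) * 11^1*19^1*31^(  -  1 ) = 209/217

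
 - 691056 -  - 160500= - 530556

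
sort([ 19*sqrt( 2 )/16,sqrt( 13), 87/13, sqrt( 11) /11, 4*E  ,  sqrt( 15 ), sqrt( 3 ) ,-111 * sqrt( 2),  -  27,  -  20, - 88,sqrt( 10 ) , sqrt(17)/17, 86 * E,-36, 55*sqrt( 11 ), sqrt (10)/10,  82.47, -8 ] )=[ - 111 * sqrt( 2), - 88, - 36, - 27,-20, - 8, sqrt( 17)/17,sqrt(11 ) /11,sqrt( 10 ) /10, 19*sqrt ( 2 ) /16, sqrt( 3 ), sqrt( 10),sqrt(13),  sqrt( 15), 87/13, 4*E , 82.47, 55* sqrt(11), 86*E ]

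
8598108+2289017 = 10887125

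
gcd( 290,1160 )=290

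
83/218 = 83/218 = 0.38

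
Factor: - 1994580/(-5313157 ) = 2^2*3^2*5^1*7^1*523^(-1)*1583^1*10159^( - 1 )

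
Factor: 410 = 2^1 * 5^1*41^1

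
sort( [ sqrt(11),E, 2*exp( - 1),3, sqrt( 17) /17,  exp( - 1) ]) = [sqrt( 17)/17, exp( - 1 ),  2*exp( - 1 ) , E, 3, sqrt (11)] 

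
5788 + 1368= 7156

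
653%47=42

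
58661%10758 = 4871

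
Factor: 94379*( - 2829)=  - 3^1*23^1*41^1*94379^1  =  - 266998191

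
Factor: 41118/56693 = 66/91 = 2^1*3^1*7^( - 1)*11^1*13^(-1)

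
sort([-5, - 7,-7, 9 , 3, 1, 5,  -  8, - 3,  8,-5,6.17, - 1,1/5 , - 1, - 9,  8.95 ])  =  [ - 9 , - 8, - 7 , - 7, - 5 , - 5 , - 3, - 1 , - 1, 1/5,1,3, 5 , 6.17,8, 8.95, 9]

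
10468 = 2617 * 4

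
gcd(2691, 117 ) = 117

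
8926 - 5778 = 3148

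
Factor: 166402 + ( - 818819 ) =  -652417^1= - 652417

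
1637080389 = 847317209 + 789763180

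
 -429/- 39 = 11/1  =  11.00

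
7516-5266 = 2250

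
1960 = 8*245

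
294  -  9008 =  - 8714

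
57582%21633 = 14316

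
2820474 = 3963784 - 1143310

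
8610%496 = 178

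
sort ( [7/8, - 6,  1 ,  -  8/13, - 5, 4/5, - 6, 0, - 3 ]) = [ - 6, - 6, - 5, - 3, - 8/13,0, 4/5, 7/8, 1]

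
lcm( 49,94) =4606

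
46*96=4416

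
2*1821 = 3642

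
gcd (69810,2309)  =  1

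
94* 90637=8519878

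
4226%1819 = 588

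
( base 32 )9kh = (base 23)if6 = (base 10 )9873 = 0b10011010010001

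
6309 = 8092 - 1783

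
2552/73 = 34 + 70/73 = 34.96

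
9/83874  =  3/27958 = 0.00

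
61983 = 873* 71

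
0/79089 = 0= 0.00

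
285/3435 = 19/229 = 0.08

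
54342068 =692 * 78529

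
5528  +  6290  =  11818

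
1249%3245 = 1249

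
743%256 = 231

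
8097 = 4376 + 3721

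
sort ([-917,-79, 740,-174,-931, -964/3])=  [ - 931,-917, - 964/3,-174, - 79, 740 ]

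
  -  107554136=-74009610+-33544526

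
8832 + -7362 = 1470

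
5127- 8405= - 3278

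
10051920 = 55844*180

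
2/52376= 1/26188= 0.00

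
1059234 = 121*8754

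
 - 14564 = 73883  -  88447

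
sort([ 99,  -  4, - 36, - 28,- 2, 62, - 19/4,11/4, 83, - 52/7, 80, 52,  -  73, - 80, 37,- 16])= [ - 80, - 73 , - 36 ,-28, - 16,-52/7, - 19/4, -4 ,-2,11/4,37, 52, 62, 80,83, 99 ]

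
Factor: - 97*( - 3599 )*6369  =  2223437007=3^1*11^1*59^1*61^1 * 97^1 * 193^1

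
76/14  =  5 + 3/7 = 5.43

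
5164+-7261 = - 2097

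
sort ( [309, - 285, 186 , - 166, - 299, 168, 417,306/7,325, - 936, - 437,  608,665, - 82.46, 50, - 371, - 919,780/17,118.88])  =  [ - 936, - 919, - 437, - 371, - 299, - 285, - 166, - 82.46 , 306/7,780/17,50,118.88,168,186,309,325, 417,608, 665] 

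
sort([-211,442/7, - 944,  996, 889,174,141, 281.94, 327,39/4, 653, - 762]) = [ - 944, - 762,  -  211, 39/4 , 442/7, 141,174,281.94, 327 , 653,889,996]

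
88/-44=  - 2/1 = - 2.00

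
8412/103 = 81 + 69/103 = 81.67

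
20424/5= 20424/5 = 4084.80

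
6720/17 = 395 + 5/17= 395.29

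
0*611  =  0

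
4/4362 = 2/2181 = 0.00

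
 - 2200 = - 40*55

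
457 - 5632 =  - 5175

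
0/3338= 0=0.00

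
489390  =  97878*5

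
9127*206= 1880162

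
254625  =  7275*35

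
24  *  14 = 336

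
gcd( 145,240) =5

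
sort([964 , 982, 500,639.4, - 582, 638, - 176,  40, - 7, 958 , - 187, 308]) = [ - 582, - 187, - 176 , - 7 , 40,  308,500, 638,639.4,958,  964, 982]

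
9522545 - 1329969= 8192576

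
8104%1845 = 724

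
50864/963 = 52+788/963 = 52.82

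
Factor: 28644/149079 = 2^2*11^1*229^(-1) = 44/229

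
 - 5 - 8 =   -  13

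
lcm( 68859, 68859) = 68859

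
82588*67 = 5533396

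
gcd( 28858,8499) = 1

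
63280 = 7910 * 8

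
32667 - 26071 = 6596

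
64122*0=0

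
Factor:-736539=-3^1*245513^1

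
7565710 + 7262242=14827952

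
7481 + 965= 8446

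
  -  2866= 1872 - 4738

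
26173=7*3739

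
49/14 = 3 + 1/2 = 3.50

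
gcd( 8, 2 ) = 2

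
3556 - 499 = 3057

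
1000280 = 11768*85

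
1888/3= 1888/3= 629.33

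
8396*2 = 16792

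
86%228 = 86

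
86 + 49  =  135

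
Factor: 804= 2^2*3^1*67^1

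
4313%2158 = 2155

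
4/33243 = 4/33243 = 0.00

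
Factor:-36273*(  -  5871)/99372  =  2^( - 2)* 3^1*7^( - 2 ) * 13^( - 2 )*19^1*103^1*107^1*113^1 = 70986261/33124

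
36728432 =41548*884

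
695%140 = 135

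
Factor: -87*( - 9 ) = 783 = 3^3*29^1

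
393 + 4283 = 4676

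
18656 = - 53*(  -  352)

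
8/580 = 2/145 = 0.01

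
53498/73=53498/73 = 732.85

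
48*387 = 18576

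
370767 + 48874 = 419641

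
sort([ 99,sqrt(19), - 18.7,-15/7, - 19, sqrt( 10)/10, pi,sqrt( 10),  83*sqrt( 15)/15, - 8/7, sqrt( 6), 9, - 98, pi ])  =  [ - 98, - 19, - 18.7, - 15/7,- 8/7, sqrt( 10 )/10 , sqrt( 6),pi, pi, sqrt( 10 ), sqrt( 19), 9, 83 *sqrt( 15 )/15, 99]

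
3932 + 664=4596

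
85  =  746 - 661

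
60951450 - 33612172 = 27339278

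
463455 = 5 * 92691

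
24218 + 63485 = 87703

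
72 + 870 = 942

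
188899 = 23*8213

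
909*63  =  57267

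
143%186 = 143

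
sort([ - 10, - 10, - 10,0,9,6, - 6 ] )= [ - 10, - 10, - 10, - 6, 0,6, 9]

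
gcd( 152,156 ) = 4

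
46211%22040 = 2131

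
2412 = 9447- 7035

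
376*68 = 25568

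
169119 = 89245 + 79874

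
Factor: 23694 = 2^1*3^1*11^1*359^1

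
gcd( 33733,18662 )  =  7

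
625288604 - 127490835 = 497797769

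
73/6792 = 73/6792=0.01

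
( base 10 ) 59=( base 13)47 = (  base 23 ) 2d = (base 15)3e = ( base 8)73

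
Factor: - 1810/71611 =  - 2^1*5^1*19^( - 1 )*181^1*3769^( - 1) 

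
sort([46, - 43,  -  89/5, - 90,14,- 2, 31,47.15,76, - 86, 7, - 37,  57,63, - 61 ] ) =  [ - 90,-86, - 61,- 43, - 37, -89/5, - 2,7,14 , 31, 46, 47.15,  57,63,76]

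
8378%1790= 1218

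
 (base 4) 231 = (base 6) 113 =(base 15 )30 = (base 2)101101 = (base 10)45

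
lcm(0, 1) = 0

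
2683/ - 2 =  - 2683/2 = - 1341.50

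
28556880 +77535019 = 106091899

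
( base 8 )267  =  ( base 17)AD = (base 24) 7f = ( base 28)6F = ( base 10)183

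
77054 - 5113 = 71941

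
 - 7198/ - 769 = 9+277/769 = 9.36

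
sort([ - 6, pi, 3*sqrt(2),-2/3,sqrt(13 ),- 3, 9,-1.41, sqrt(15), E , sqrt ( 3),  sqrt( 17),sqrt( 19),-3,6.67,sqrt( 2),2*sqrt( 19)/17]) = [-6,- 3,-3, - 1.41, - 2/3 , 2 * sqrt( 19 )/17,sqrt( 2), sqrt(3),E,pi,  sqrt( 13), sqrt(15), sqrt( 17), 3 * sqrt( 2),sqrt(19),6.67,9 ] 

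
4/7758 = 2/3879=0.00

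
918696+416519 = 1335215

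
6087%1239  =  1131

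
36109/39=36109/39  =  925.87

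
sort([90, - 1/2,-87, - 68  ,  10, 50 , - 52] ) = [ - 87 , - 68, - 52,-1/2,10,50,90] 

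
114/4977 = 38/1659=   0.02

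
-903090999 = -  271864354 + -631226645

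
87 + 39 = 126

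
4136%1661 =814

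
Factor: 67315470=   2^1*3^1*5^1*331^1*6779^1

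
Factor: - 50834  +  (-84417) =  - 135251 = - 211^1  *  641^1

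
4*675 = 2700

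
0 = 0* (  -  3595) 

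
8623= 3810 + 4813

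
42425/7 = 6060 + 5/7 = 6060.71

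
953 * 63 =60039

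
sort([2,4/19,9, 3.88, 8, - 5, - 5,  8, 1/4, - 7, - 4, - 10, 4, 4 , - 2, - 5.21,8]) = [ - 10, - 7,-5.21, - 5, - 5,  -  4,  -  2, 4/19, 1/4, 2, 3.88,4,4, 8,8, 8,9]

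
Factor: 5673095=5^1*1134619^1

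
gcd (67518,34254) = 198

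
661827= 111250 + 550577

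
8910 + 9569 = 18479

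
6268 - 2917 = 3351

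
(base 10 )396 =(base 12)290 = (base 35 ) bb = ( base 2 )110001100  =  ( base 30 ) D6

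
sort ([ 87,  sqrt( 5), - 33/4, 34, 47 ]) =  [ - 33/4, sqrt( 5),34, 47, 87 ]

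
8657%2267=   1856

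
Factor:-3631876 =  - 2^2 *907969^1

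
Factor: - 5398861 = -13^1*73^1*5689^1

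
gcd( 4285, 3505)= 5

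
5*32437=162185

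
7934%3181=1572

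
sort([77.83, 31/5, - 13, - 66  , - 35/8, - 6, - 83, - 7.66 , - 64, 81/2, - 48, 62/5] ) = [ - 83,  -  66, - 64, - 48, - 13, - 7.66,-6, - 35/8, 31/5, 62/5,81/2, 77.83]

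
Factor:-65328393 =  - 3^1*13^1*1675087^1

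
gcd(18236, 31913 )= 4559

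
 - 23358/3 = -7786=- 7786.00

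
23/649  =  23/649 = 0.04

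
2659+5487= 8146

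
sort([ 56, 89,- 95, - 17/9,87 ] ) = [ - 95, - 17/9 , 56,87,89]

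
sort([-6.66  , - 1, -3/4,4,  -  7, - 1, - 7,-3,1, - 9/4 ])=[ -7,  -  7, - 6.66, - 3, -9/4, - 1,-1,  -  3/4,1,4] 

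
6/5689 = 6/5689 = 0.00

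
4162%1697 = 768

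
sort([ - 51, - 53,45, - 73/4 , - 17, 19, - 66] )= [ - 66,  -  53, - 51, - 73/4,  -  17,19, 45 ]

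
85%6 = 1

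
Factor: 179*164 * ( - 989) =-2^2 * 23^1*41^1*43^1* 179^1 = - 29033084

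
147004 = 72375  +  74629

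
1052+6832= 7884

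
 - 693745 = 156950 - 850695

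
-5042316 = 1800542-6842858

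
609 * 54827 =33389643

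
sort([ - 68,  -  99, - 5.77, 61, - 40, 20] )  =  [- 99, - 68, - 40, - 5.77,20,61 ]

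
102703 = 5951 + 96752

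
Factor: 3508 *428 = 1501424 =2^4 * 107^1 * 877^1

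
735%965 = 735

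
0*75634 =0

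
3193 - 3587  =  -394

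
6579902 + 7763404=14343306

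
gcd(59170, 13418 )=2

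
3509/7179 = 3509/7179 = 0.49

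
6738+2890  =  9628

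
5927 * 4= 23708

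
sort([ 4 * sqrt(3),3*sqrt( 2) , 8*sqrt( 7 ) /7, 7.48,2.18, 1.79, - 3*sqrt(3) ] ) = [ - 3*sqrt( 3 ), 1.79,  2.18, 8 * sqrt(7) /7, 3 * sqrt(2), 4*sqrt( 3), 7.48 ] 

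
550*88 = 48400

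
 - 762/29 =-762/29=- 26.28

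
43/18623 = 43/18623=0.00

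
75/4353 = 25/1451= 0.02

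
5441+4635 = 10076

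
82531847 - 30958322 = 51573525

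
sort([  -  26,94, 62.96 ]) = [ - 26, 62.96, 94]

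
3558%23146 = 3558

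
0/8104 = 0 =0.00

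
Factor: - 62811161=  - 7^1  *8973023^1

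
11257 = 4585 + 6672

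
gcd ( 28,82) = 2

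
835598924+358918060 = 1194516984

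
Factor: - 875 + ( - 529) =  -  2^2*3^3*13^1 = -1404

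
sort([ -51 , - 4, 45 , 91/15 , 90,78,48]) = [-51, - 4 , 91/15,45, 48,78,90] 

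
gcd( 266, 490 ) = 14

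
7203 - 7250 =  - 47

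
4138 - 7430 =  - 3292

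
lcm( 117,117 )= 117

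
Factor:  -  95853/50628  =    -  2^( -2)*89^1 * 359^1*4219^(-1)= -  31951/16876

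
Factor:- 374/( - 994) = 7^ ( - 1) * 11^1*17^1*71^( - 1)= 187/497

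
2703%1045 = 613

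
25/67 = 25/67  =  0.37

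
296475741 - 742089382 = - 445613641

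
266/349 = 266/349= 0.76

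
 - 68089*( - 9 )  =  612801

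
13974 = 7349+6625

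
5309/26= 204+5/26 = 204.19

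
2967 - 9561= - 6594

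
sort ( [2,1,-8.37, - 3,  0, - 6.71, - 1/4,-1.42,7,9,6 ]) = [-8.37,- 6.71, - 3, - 1.42, - 1/4 , 0,1,2,6,7,9]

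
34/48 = 17/24 = 0.71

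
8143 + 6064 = 14207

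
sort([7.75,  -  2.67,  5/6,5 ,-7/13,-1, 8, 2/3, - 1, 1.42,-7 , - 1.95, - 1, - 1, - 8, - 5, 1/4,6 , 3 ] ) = [ - 8, - 7 , - 5, - 2.67  , - 1.95, - 1,-1, - 1, - 1, - 7/13, 1/4, 2/3, 5/6 , 1.42, 3, 5, 6,  7.75,8] 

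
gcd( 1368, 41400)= 72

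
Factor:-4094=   -  2^1*23^1*89^1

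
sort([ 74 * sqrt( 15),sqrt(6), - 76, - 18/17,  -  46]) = [  -  76,  -  46, - 18/17,sqrt( 6 ),74*sqrt( 15)] 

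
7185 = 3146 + 4039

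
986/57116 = 493/28558 = 0.02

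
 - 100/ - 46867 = 100/46867=0.00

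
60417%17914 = 6675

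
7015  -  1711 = 5304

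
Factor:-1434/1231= - 2^1*3^1*239^1*1231^(  -  1) 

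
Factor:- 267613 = -267613^1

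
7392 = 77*96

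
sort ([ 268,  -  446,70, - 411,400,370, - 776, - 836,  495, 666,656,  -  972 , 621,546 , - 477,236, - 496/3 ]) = [ - 972, - 836, - 776, - 477,-446, - 411,-496/3,70, 236, 268,370, 400,  495,546, 621,  656,  666 ]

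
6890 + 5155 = 12045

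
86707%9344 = 2611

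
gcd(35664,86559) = 3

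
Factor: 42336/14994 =48/17 =2^4*3^1*17^(  -  1) 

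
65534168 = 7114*9212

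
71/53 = 1 + 18/53=1.34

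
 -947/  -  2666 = 947/2666 = 0.36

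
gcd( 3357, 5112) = 9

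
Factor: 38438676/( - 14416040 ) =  - 2^(-1 )*3^2*5^ ( - 1 )*73^( - 1 )* 4937^(-1 )*1067741^1 = - 9609669/3604010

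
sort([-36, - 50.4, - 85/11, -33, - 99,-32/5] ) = [ - 99 , - 50.4, - 36,-33, -85/11,-32/5]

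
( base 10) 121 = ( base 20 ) 61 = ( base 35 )3G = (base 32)3p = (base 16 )79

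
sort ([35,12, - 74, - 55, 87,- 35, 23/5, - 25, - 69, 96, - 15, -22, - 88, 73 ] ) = [ - 88 , - 74, - 69,  -  55  , - 35, - 25, - 22, - 15 , 23/5, 12,35, 73, 87, 96] 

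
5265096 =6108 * 862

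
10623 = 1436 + 9187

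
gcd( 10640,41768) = 8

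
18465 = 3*6155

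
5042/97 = 5042/97 =51.98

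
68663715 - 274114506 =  - 205450791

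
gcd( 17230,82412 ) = 2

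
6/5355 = 2/1785 = 0.00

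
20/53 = 20/53 = 0.38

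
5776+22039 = 27815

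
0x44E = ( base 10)1102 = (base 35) vh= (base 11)912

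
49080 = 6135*8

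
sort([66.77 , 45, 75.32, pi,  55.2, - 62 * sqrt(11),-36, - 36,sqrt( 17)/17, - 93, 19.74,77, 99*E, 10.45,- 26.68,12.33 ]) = [ - 62*sqrt (11 ), - 93, - 36 , - 36, -26.68 , sqrt( 17)/17, pi,  10.45, 12.33,  19.74, 45,  55.2, 66.77, 75.32,  77, 99* E ] 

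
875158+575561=1450719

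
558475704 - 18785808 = 539689896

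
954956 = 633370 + 321586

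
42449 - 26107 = 16342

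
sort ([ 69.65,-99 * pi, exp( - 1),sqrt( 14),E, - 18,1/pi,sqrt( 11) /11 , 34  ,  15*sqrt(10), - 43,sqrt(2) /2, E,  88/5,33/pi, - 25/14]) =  [ - 99*pi, - 43 , - 18,-25/14,sqrt( 11 ) /11,1/pi,exp( - 1), sqrt( 2)/2, E , E,sqrt( 14 ),33/pi,  88/5,34,15*sqrt( 10),69.65]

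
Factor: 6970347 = 3^3*258161^1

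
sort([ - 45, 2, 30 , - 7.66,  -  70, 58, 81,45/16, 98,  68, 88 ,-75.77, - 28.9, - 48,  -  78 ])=[ - 78,-75.77, - 70, - 48, - 45, - 28.9,-7.66 , 2,  45/16, 30,58,68,81,88 , 98] 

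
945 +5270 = 6215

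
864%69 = 36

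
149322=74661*2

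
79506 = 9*8834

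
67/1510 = 67/1510  =  0.04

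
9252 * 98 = 906696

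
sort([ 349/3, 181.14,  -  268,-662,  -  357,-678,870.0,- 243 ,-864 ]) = [  -  864, - 678,-662, -357, - 268,  -  243, 349/3,181.14, 870.0]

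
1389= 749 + 640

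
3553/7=3553/7 = 507.57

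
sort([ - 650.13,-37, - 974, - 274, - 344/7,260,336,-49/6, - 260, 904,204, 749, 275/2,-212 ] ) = [-974, - 650.13,  -  274,-260, - 212, - 344/7, - 37,  -  49/6, 275/2, 204, 260 , 336,749,904 ] 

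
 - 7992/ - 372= 21 + 15/31 = 21.48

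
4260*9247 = 39392220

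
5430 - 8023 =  - 2593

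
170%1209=170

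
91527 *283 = 25902141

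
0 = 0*503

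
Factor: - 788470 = - 2^1*5^1*37^1*2131^1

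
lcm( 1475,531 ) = 13275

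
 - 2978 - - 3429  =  451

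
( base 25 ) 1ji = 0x45E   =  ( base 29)19g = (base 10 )1118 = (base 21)2B5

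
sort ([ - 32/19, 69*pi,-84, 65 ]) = [ - 84, - 32/19, 65, 69*pi]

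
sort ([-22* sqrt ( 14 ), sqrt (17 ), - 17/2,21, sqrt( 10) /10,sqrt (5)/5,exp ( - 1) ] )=[ - 22*sqrt (14), - 17/2,  sqrt (10)/10,exp( -1 ),sqrt( 5)/5 , sqrt (17), 21 ] 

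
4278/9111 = 1426/3037= 0.47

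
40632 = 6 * 6772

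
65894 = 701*94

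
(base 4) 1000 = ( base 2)1000000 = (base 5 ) 224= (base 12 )54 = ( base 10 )64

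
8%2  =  0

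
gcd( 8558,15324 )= 2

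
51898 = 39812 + 12086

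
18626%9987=8639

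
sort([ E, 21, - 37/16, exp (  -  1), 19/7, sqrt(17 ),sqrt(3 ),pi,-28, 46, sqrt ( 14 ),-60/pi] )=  [ - 28, - 60/pi,-37/16, exp(  -  1), sqrt(3 ) , 19/7 , E, pi,  sqrt(14), sqrt(17),21  ,  46] 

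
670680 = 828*810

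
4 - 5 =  - 1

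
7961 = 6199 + 1762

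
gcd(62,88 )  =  2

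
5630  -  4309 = 1321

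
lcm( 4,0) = 0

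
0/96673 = 0 = 0.00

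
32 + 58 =90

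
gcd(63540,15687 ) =9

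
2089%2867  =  2089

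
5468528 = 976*5603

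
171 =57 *3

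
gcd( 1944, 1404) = 108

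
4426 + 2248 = 6674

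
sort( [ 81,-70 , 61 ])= [ - 70, 61,81]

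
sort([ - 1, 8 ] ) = [ -1,8 ]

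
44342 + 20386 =64728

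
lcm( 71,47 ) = 3337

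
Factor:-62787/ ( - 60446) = 2^( - 1 )*3^1*20929^1*30223^( - 1 ) 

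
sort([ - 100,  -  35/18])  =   [-100, -35/18] 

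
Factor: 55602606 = 2^1 * 3^1 * 9267101^1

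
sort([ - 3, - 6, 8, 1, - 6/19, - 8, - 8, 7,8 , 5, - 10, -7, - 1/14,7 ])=[ -10, - 8,-8, - 7, - 6 ,-3, - 6/19, - 1/14,1, 5, 7, 7, 8,8] 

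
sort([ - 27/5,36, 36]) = [-27/5, 36, 36 ] 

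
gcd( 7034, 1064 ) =2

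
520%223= 74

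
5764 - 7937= - 2173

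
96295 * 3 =288885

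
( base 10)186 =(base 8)272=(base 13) 114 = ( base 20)96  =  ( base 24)7I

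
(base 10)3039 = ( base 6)22023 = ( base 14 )1171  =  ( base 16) bdf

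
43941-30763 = 13178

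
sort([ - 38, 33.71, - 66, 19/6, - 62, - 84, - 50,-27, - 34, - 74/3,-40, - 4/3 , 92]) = [ - 84 ,-66 , - 62 , - 50, - 40, - 38, -34 , - 27, - 74/3, - 4/3,19/6 , 33.71,92] 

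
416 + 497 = 913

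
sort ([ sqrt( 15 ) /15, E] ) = [ sqrt(15 )/15,E ]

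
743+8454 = 9197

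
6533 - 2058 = 4475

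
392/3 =392/3  =  130.67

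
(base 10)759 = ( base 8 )1367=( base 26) 135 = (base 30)p9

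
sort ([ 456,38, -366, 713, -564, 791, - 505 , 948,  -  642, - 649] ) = [ - 649, - 642, -564, - 505,-366, 38,456, 713,791,948 ] 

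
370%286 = 84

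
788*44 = 34672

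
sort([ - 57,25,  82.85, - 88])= [ - 88, - 57, 25,82.85 ]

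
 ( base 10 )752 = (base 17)2A4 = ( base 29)PR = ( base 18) 25E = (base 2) 1011110000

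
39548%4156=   2144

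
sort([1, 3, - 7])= [ - 7,1, 3 ]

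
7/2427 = 7/2427 = 0.00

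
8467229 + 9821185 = 18288414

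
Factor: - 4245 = -3^1*5^1*283^1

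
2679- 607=2072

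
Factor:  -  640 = - 2^7*5^1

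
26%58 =26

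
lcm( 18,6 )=18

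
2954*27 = 79758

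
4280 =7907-3627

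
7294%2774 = 1746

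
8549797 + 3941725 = 12491522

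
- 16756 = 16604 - 33360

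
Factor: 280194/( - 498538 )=-140097/249269 = -3^1 *17^1*37^ ( - 1)*41^1*67^1*6737^( - 1)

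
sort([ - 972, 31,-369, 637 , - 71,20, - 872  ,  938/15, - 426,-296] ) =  [ - 972,-872, - 426, - 369, - 296, - 71,20,31,938/15,637] 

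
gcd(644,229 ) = 1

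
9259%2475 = 1834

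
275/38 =7 + 9/38 = 7.24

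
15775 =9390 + 6385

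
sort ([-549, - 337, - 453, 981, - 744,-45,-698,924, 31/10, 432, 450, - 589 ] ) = [ - 744,-698,  -  589,-549, - 453, - 337, - 45, 31/10 , 432, 450, 924, 981] 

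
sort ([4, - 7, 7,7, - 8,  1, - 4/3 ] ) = [ - 8,-7, - 4/3,1 , 4,7,7 ]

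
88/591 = 88/591 = 0.15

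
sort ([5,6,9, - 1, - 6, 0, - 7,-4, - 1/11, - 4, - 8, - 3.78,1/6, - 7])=[ - 8,  -  7 ,- 7, - 6, - 4, - 4 , - 3.78,  -  1,-1/11, 0,1/6, 5,6, 9] 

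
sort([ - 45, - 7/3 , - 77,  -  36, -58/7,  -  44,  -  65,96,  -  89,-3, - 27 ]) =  [  -  89 , - 77, - 65,  -  45,-44,-36, - 27, - 58/7, - 3, - 7/3, 96]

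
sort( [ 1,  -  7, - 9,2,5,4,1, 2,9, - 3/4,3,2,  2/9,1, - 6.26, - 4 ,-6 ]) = [ - 9,- 7, - 6.26,  -  6,  -  4, - 3/4,  2/9,1,1, 1,2, 2,2, 3 , 4,5,  9]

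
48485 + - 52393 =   -  3908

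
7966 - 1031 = 6935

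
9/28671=3/9557 = 0.00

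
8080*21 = 169680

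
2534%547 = 346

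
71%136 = 71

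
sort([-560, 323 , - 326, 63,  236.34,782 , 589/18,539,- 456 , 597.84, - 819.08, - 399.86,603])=[ - 819.08, -560, - 456 ,- 399.86, - 326 , 589/18,63, 236.34, 323 , 539,  597.84, 603,  782]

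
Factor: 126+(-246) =  -  120 =-2^3 * 3^1*5^1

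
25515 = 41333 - 15818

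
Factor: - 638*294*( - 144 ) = 27010368 = 2^6*3^3 *7^2*11^1*29^1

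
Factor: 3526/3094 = 1763/1547 = 7^( - 1)*13^( - 1)*17^( - 1)*41^1*43^1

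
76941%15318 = 351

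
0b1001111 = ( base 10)79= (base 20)3J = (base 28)2n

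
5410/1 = 5410=5410.00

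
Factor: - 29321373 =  - 3^1 * 47^1 * 207953^1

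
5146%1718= 1710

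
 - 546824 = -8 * 68353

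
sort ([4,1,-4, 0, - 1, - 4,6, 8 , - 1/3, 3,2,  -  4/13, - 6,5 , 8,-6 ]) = [ -6,-6,-4,  -  4,-1,-1/3, - 4/13,0, 1,  2, 3, 4 , 5, 6,8, 8 ]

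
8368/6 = 4184/3 = 1394.67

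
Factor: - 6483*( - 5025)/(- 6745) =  - 3^2 *5^1*19^( - 1 )*67^1*71^(- 1)*2161^1 = -6515415/1349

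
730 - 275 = 455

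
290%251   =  39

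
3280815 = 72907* 45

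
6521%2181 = 2159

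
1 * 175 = 175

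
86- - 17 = 103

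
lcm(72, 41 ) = 2952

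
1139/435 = 1139/435 =2.62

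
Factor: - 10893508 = - 2^2*211^1*12907^1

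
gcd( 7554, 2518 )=2518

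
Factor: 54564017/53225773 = 311^1*5953^( - 1 )*8941^( - 1 )*175447^1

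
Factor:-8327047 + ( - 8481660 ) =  - 509^1*33023^1  =  - 16808707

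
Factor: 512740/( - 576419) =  - 2^2*5^1*17^( - 1)*31^1*41^(-1 ) = -620/697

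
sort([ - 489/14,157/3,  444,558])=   [ - 489/14,  157/3,444,558 ]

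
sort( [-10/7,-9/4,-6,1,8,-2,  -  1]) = [ - 6, - 9/4,- 2,-10/7, - 1, 1,8]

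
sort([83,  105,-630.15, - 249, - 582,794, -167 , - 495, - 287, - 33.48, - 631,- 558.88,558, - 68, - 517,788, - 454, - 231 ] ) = [-631, - 630.15, - 582, - 558.88, - 517, - 495,-454, - 287, - 249, - 231, - 167,-68, - 33.48,83,105, 558,788 , 794]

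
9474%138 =90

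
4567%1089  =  211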